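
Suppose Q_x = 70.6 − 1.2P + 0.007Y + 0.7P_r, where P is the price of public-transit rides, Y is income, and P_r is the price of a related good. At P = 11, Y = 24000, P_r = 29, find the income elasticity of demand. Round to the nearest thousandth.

0.684

Evaluating quantity at (P, Y, P_r) gives Q_x = 70.6 − 1.2(11) + 0.007(24000) + 0.7(29) = 70.6 − 13.2 + 168 + 20.3 = 245.7.
∂Q_x/∂Y = +0.007, so E_I = 0.007·(24000/245.7) ≈ 0.684.
E_I ∈ (0,1): normal good (necessity).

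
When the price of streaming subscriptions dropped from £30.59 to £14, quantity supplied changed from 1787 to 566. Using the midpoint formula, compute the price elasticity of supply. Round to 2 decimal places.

%Δq = (566 − 1787)/[(1787 + 566)/2] = -1221/1176.5 ≈ -1.0378.
%ΔP = (14 − 30.59)/[(30.59 + 14)/2] = -16.59/22.295 ≈ -0.7441.
Arc elasticity E = %Δq/%ΔP ≈ -1.0378/-0.7441 ≈ 1.39.
|E| > 1: supply is elastic over this range.

1.39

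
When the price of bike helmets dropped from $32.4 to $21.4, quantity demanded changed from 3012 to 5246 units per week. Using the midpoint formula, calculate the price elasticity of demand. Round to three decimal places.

%Δq = (5246 − 3012)/[(3012 + 5246)/2] = 2234/4129 ≈ 0.5411.
%Δp = (21.4 − 32.4)/[(32.4 + 21.4)/2] = -11/26.9 ≈ -0.4089.
Arc elasticity E = %Δq/%Δp ≈ 0.5411/-0.4089 ≈ -1.323.
|E| > 1: demand is elastic over this range.

-1.323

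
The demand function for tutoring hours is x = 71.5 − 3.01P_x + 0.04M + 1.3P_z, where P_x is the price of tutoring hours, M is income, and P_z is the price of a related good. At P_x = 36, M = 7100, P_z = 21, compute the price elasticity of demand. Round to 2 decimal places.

x = 71.5 − 3.01(36) + 0.04(7100) + 1.3(21) = 71.5 − 108.36 + 284 + 27.3 = 274.44.
∂x/∂P_x = −3.01, so E_p = (−3.01)·(36/274.44) ≈ -0.39.
|E_p| < 1: demand is inelastic.

-0.39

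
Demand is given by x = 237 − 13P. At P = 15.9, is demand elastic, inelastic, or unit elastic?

At P = 15.9, x = 30.3.
dx/dP = −13.
Point elasticity E = (dx/dP)·(P/x) = -13 × 15.9/30.3 ≈ -6.822.
|E| ≈ 6.822 > 1, so demand is elastic.

elastic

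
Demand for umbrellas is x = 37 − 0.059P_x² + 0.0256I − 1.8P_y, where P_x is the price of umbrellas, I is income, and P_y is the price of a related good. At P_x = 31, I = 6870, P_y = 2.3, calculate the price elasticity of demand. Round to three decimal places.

First evaluate x: 37 − 0.059(31)² + 0.0256(6870) − 1.8(2.3) = 37 − 56.699 + 175.872 − 4.14 = 152.033.
∂x/∂P_x = −2·0.059·P_x = -3.658, so E_p = -3.658·(31/152.033) ≈ -0.746.
|E_p| < 1: demand is inelastic.

-0.746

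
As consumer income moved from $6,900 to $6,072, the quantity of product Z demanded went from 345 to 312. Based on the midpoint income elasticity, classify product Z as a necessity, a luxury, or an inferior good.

%ΔQ = (312 − 345)/[(345+312)/2] = -33/328.5 ≈ -0.1005.
%ΔI = (6,072 − 6,900)/[(6,900+6,072)/2] = -828/6486 ≈ -0.1277.
E_I = %ΔQ/%ΔI ≈ 0.787.
E_I ∈ (0,1): normal good (necessity).

necessity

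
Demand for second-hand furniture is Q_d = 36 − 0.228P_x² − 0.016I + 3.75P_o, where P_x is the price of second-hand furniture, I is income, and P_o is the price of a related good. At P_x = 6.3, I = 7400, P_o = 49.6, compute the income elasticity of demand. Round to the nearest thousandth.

-1.252

At the given point, Q_d = 36 − 0.228(6.3)² − 0.016(7400) + 3.75(49.6) = 36 − 9.0493 − 118.4 + 186 = 94.5507.
∂Q_d/∂I = −0.016, so E_I = -0.016·(7400/94.5507) ≈ -1.252.
E_I < 0: inferior good.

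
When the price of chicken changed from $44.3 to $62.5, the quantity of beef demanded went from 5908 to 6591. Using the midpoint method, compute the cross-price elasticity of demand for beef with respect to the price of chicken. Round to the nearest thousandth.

%ΔQ_x = (6591 − 5908)/[(5908+6591)/2] = 683/6249.5 ≈ 0.1093.
%ΔP_y = (62.5 − 44.3)/[(44.3+62.5)/2] ≈ 0.3408.
E_xy = 0.1093/0.3408 ≈ 0.321.
E_xy > 0, so beef and chicken are substitutes.

0.321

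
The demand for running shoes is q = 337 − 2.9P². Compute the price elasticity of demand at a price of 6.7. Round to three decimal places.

At P = 6.7, q = 206.819.
dq/dP = −2·2.9·P = −38.86.
Point elasticity E = (dq/dP)·(P/q) = -38.86 × 6.7/206.819 ≈ -1.259.
|E| > 1, so demand is elastic at this price.

-1.259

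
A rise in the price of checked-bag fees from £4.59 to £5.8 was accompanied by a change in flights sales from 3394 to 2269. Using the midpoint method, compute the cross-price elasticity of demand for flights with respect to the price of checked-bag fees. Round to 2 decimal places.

-1.71

%ΔQ_x = (2269 − 3394)/[(3394+2269)/2] = -1125/2831.5 ≈ -0.3973.
%ΔP_y = (5.8 − 4.59)/[(4.59+5.8)/2] ≈ 0.2329.
E_xy = -0.3973/0.2329 ≈ -1.71.
E_xy < 0, so flights and checked-bag fees are complements.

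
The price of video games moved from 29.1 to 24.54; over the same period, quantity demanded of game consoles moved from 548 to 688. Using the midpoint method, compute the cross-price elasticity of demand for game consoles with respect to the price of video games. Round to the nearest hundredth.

%ΔQ_x = (688 − 548)/[(548+688)/2] = 140/618 ≈ 0.2265.
%ΔP_y = (24.54 − 29.1)/[(29.1+24.54)/2] ≈ -0.1700.
E_xy = 0.2265/-0.1700 ≈ -1.33.
E_xy < 0, so game consoles and video games are complements.

-1.33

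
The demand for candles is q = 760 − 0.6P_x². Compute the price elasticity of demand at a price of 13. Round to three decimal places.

At P_x = 13, q = 658.6.
dq/dP_x = −2·0.6·P_x = −15.6.
Point elasticity E = (dq/dP_x)·(P_x/q) = -15.6 × 13/658.6 ≈ -0.308.
|E| < 1, so demand is inelastic at this price.

-0.308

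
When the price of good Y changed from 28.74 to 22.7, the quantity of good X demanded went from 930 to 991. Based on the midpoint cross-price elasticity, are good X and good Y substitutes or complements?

complements

%ΔQ_x = (991 − 930)/[(930+991)/2] = 61/960.5 ≈ 0.0635.
%ΔP_y = (22.7 − 28.74)/[(28.74+22.7)/2] ≈ -0.2348.
E_xy = 0.0635/-0.2348 ≈ -0.270.
E_xy < 0, so the goods are complements.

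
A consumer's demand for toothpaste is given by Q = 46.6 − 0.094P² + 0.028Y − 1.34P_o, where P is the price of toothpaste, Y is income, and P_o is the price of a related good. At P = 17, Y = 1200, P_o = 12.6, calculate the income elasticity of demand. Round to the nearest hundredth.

0.93

Evaluating quantity at (P, Y, P_o) gives Q = 46.6 − 0.094(17)² + 0.028(1200) − 1.34(12.6) = 46.6 − 27.166 + 33.6 − 16.884 = 36.15.
∂Q/∂Y = +0.028, so E_I = 0.028·(1200/36.15) ≈ 0.93.
E_I ∈ (0,1): normal good (necessity).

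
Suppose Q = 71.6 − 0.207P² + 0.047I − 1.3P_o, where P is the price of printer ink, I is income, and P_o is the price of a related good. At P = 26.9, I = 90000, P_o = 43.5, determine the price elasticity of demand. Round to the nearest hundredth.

-0.07

At the given point, Q = 71.6 − 0.207(26.9)² + 0.047(90000) − 1.3(43.5) = 71.6 − 149.7873 + 4230 − 56.55 = 4095.2627.
∂Q/∂P = −2·0.207·P = -11.1366, so E_p = -11.1366·(26.9/4095.2627) ≈ -0.07.
|E_p| < 1: demand is inelastic.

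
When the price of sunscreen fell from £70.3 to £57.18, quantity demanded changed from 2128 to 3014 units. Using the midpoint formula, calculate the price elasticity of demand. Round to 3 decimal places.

%ΔQ = (3014 − 2128)/[(2128 + 3014)/2] = 886/2571 ≈ 0.3446.
%Δp = (57.18 − 70.3)/[(70.3 + 57.18)/2] = -13.12/63.74 ≈ -0.2058.
Arc elasticity E = %ΔQ/%Δp ≈ 0.3446/-0.2058 ≈ -1.674.
|E| > 1: demand is elastic over this range.

-1.674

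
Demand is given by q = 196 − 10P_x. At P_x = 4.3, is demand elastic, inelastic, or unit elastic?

At P_x = 4.3, q = 153.
dq/dP_x = −10.
Point elasticity E = (dq/dP_x)·(P_x/q) = -10 × 4.3/153 ≈ -0.281.
|E| ≈ 0.281 < 1, so demand is inelastic.

inelastic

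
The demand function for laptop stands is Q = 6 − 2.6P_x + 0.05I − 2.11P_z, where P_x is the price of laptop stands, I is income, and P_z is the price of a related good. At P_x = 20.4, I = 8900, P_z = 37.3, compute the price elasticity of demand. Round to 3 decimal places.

-0.166

Substituting, Q = 6 − 2.6(20.4) + 0.05(8900) − 2.11(37.3) = 6 − 53.04 + 445 − 78.703 = 319.257.
∂Q/∂P_x = −2.6, so E_p = (−2.6)·(20.4/319.257) ≈ -0.166.
|E_p| < 1: demand is inelastic.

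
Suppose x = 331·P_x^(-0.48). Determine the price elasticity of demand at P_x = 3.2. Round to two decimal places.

-0.48

For a Cobb–Douglas (constant-elasticity) form x = A·P_x^α·…, the elasticity with respect to P_x equals the exponent α at every point.
Here the exponent on P_x is -0.48, so the price elasticity of demand is -0.48.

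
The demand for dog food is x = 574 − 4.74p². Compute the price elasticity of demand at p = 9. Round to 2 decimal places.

-4.04

At p = 9, x = 190.06.
dx/dp = −2·4.74·p = −85.32.
Point elasticity E = (dx/dp)·(p/x) = -85.32 × 9/190.06 ≈ -4.04.
|E| > 1, so demand is elastic at this price.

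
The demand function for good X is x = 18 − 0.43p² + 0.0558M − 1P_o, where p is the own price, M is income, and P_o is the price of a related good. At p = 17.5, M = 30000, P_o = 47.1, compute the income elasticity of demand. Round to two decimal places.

1.11

Evaluating quantity at (p, M, P_o) gives x = 18 − 0.43(17.5)² + 0.0558(30000) − 1(47.1) = 18 − 131.6875 + 1674 − 47.1 = 1513.2125.
∂x/∂M = +0.0558, so E_I = 0.0558·(30000/1513.2125) ≈ 1.11.
E_I > 1: normal good (luxury).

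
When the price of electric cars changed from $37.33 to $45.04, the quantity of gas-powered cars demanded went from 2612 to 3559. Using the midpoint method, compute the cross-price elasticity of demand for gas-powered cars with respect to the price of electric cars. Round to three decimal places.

%ΔQ_x = (3559 − 2612)/[(2612+3559)/2] = 947/3085.5 ≈ 0.3069.
%ΔP_y = (45.04 − 37.33)/[(37.33+45.04)/2] ≈ 0.1872.
E_xy = 0.3069/0.1872 ≈ 1.639.
E_xy > 0, so gas-powered cars and electric cars are substitutes.

1.639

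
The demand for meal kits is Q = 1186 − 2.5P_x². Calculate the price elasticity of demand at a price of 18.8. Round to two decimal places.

At P_x = 18.8, Q = 302.4.
dQ/dP_x = −2·2.5·P_x = −94.
Point elasticity E = (dQ/dP_x)·(P_x/Q) = -94 × 18.8/302.4 ≈ -5.84.
|E| > 1, so demand is elastic at this price.

-5.84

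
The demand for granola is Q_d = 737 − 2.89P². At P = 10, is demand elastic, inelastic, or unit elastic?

At P = 10, Q_d = 448.
dQ_d/dP = −2·2.89·P = −57.8.
Point elasticity E = (dQ_d/dP)·(P/Q_d) = -57.8 × 10/448 ≈ -1.290.
|E| ≈ 1.290 > 1, so demand is elastic.

elastic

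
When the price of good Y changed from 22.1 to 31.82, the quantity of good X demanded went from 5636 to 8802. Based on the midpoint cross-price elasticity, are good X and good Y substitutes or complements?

%ΔQ_x = (8802 − 5636)/[(5636+8802)/2] = 3166/7219 ≈ 0.4386.
%ΔP_y = (31.82 − 22.1)/[(22.1+31.82)/2] ≈ 0.3605.
E_xy = 0.4386/0.3605 ≈ 1.216.
E_xy > 0, so the goods are substitutes.

substitutes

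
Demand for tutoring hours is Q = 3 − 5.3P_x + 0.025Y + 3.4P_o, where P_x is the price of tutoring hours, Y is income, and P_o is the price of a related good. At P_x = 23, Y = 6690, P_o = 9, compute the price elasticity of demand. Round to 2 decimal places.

Q = 3 − 5.3(23) + 0.025(6690) + 3.4(9) = 3 − 121.9 + 167.25 + 30.6 = 78.95.
∂Q/∂P_x = −5.3, so E_p = (−5.3)·(23/78.95) ≈ -1.54.
|E_p| > 1: demand is elastic.

-1.54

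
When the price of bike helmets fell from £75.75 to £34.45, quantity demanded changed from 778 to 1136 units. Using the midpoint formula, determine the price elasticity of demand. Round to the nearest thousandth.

-0.499

%Δq = (1136 − 778)/[(778 + 1136)/2] = 358/957 ≈ 0.3741.
%ΔP = (34.45 − 75.75)/[(75.75 + 34.45)/2] = -41.3/55.1 ≈ -0.7495.
Arc elasticity E = %Δq/%ΔP ≈ 0.3741/-0.7495 ≈ -0.499.
|E| < 1: demand is inelastic over this range.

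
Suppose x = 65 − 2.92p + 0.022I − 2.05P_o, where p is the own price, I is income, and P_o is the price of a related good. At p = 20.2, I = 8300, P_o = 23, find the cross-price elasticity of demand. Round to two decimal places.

-0.33

First evaluate x: 65 − 2.92(20.2) + 0.022(8300) − 2.05(23) = 65 − 58.984 + 182.6 − 47.15 = 141.466.
∂x/∂P_o = −2.05, so E_xy = -2.05·(23/141.466) ≈ -0.33.
E_xy < 0: the goods are complements.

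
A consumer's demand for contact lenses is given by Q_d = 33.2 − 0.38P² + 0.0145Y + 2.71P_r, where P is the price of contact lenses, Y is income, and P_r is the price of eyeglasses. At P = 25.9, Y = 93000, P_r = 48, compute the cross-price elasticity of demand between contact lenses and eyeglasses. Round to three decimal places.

Evaluating quantity at (P, Y, P_r) gives Q_d = 33.2 − 0.38(25.9)² + 0.0145(93000) + 2.71(48) = 33.2 − 254.9078 + 1348.5 + 130.08 = 1256.8722.
∂Q_d/∂P_r = +2.71, so E_xy = 2.71·(48/1256.8722) ≈ 0.103.
E_xy > 0: the goods are substitutes.

0.103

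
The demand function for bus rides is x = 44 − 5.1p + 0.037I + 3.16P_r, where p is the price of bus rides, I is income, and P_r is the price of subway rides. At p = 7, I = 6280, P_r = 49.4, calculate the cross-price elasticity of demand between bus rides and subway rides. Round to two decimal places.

x = 44 − 5.1(7) + 0.037(6280) + 3.16(49.4) = 44 − 35.7 + 232.36 + 156.104 = 396.764.
∂x/∂P_r = +3.16, so E_xy = 3.16·(49.4/396.764) ≈ 0.39.
E_xy > 0: the goods are substitutes.

0.39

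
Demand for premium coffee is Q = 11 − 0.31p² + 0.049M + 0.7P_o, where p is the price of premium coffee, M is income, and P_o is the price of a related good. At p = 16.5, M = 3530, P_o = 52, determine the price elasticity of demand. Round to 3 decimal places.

At the given point, Q = 11 − 0.31(16.5)² + 0.049(3530) + 0.7(52) = 11 − 84.3975 + 172.97 + 36.4 = 135.9725.
∂Q/∂p = −2·0.31·p = -10.23, so E_p = -10.23·(16.5/135.9725) ≈ -1.241.
|E_p| > 1: demand is elastic.

-1.241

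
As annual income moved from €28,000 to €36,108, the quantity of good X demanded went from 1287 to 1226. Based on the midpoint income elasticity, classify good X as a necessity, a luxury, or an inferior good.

%ΔQ = (1226 − 1287)/[(1287+1226)/2] = -61/1256.5 ≈ -0.0485.
%ΔY = (36,108 − 28,000)/[(28,000+36,108)/2] = 8108/32054 ≈ 0.2529.
E_I = %ΔQ/%ΔY ≈ -0.192.
E_I < 0: inferior good.

inferior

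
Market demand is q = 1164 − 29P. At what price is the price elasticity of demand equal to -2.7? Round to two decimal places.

29.29

Set −bP/(a − bP) = −2.7 ⇒ bP = 2.7(a − bP) ⇒ bP(1+2.7) = 2.7·a.
P = 2.7·1164/(29·3.7) ≈ 29.29.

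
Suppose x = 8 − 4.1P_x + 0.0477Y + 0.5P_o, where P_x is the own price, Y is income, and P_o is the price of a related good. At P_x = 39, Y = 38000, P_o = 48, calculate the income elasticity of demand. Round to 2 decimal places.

Evaluating quantity at (P_x, Y, P_o) gives x = 8 − 4.1(39) + 0.0477(38000) + 0.5(48) = 8 − 159.9 + 1812.6 + 24 = 1684.7.
∂x/∂Y = +0.0477, so E_I = 0.0477·(38000/1684.7) ≈ 1.08.
E_I > 1: normal good (luxury).

1.08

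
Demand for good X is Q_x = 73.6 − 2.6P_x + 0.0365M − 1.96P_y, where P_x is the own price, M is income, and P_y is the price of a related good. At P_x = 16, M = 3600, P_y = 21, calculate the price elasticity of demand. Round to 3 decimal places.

-0.340

Q_x = 73.6 − 2.6(16) + 0.0365(3600) − 1.96(21) = 73.6 − 41.6 + 131.4 − 41.16 = 122.24.
∂Q_x/∂P_x = −2.6, so E_p = (−2.6)·(16/122.24) ≈ -0.340.
|E_p| < 1: demand is inelastic.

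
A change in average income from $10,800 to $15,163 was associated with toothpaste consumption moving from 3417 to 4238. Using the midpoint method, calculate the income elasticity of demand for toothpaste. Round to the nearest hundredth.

%ΔQ = (4238 − 3417)/[(3417+4238)/2] = 821/3827.5 ≈ 0.2145.
%ΔI = (15,163 − 10,800)/[(10,800+15,163)/2] = 4363/12981.5 ≈ 0.3361.
E_I = %ΔQ/%ΔI ≈ 0.64.
E_I ∈ (0,1): normal good (necessity).

0.64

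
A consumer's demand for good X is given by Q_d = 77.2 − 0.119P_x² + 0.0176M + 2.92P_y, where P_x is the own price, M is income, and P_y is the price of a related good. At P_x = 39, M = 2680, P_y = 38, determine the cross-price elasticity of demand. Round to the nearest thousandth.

First evaluate Q_d: 77.2 − 0.119(39)² + 0.0176(2680) + 2.92(38) = 77.2 − 180.999 + 47.168 + 110.96 = 54.329.
∂Q_d/∂P_y = +2.92, so E_xy = 2.92·(38/54.329) ≈ 2.042.
E_xy > 0: the goods are substitutes.

2.042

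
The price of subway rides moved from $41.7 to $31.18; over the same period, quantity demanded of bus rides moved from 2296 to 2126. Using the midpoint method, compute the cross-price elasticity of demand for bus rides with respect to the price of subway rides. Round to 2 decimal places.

%ΔQ_x = (2126 − 2296)/[(2296+2126)/2] = -170/2211 ≈ -0.0769.
%ΔP_y = (31.18 − 41.7)/[(41.7+31.18)/2] ≈ -0.2887.
E_xy = -0.0769/-0.2887 ≈ 0.27.
E_xy > 0, so bus rides and subway rides are substitutes.

0.27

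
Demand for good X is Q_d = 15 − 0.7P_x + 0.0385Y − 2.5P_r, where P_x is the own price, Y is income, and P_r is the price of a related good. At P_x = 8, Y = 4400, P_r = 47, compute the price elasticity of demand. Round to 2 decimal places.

-0.09

Q_d = 15 − 0.7(8) + 0.0385(4400) − 2.5(47) = 15 − 5.6 + 169.4 − 117.5 = 61.3.
∂Q_d/∂P_x = −0.7, so E_p = (−0.7)·(8/61.3) ≈ -0.09.
|E_p| < 1: demand is inelastic.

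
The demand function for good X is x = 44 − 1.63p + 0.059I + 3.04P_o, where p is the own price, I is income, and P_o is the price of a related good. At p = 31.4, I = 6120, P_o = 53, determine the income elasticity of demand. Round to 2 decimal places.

0.70

First evaluate x: 44 − 1.63(31.4) + 0.059(6120) + 3.04(53) = 44 − 51.182 + 361.08 + 161.12 = 515.018.
∂x/∂I = +0.059, so E_I = 0.059·(6120/515.018) ≈ 0.70.
E_I ∈ (0,1): normal good (necessity).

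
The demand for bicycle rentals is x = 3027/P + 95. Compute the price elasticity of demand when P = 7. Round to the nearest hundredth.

-0.82

At P = 7, x = 527.4286.
dx/dP = −3027/P² = −61.7755.
Point elasticity E = (dx/dP)·(P/x) = -61.7755 × 7/527.4286 ≈ -0.82.
|E| < 1, so demand is inelastic at this price.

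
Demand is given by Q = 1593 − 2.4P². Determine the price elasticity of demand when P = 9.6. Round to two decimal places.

At P = 9.6, Q = 1371.816.
dQ/dP = −2·2.4·P = −46.08.
Point elasticity E = (dQ/dP)·(P/Q) = -46.08 × 9.6/1371.816 ≈ -0.32.
|E| < 1, so demand is inelastic at this price.

-0.32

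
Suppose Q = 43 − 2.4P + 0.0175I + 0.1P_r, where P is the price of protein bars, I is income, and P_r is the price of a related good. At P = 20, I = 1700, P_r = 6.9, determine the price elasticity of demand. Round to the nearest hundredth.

-1.89

First evaluate Q: 43 − 2.4(20) + 0.0175(1700) + 0.1(6.9) = 43 − 48 + 29.75 + 0.69 = 25.44.
∂Q/∂P = −2.4, so E_p = (−2.4)·(20/25.44) ≈ -1.89.
|E_p| > 1: demand is elastic.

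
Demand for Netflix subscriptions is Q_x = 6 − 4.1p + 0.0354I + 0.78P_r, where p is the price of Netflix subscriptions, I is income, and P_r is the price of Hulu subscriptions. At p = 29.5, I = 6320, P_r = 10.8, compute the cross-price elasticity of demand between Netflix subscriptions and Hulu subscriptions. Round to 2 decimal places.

0.07

Q_x = 6 − 4.1(29.5) + 0.0354(6320) + 0.78(10.8) = 6 − 120.95 + 223.728 + 8.424 = 117.202.
∂Q_x/∂P_r = +0.78, so E_xy = 0.78·(10.8/117.202) ≈ 0.07.
E_xy > 0: the goods are substitutes.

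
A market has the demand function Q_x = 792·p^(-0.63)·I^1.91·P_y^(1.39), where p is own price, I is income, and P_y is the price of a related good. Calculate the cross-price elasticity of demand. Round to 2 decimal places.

1.39

For a Cobb–Douglas (constant-elasticity) form Q_x = A·P_y^α·…, the elasticity with respect to P_y equals the exponent α at every point.
Here the exponent on P_y is 1.39, so the cross-price elasticity of demand is 1.39.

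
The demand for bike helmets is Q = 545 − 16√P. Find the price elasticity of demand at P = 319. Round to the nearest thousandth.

-0.551

At P = 319, Q = 259.2309.
dQ/dP = −16/(2√P) = −16/(2·17.8606).
Point elasticity E = (dQ/dP)·(P/Q) = -0.4479 × 319/259.2309 ≈ -0.551.
|E| < 1, so demand is inelastic at this price.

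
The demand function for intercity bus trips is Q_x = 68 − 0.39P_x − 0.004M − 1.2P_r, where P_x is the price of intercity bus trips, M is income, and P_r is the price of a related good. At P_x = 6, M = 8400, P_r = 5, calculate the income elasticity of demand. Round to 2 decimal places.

First evaluate Q_x: 68 − 0.39(6) − 0.004(8400) − 1.2(5) = 68 − 2.34 − 33.6 − 6 = 26.06.
∂Q_x/∂M = −0.004, so E_I = -0.004·(8400/26.06) ≈ -1.29.
E_I < 0: inferior good.

-1.29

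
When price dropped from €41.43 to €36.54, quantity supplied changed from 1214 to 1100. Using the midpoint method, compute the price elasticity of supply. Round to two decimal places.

0.79

%ΔQ = (1100 − 1214)/[(1214 + 1100)/2] = -114/1157 ≈ -0.0985.
%ΔP = (36.54 − 41.43)/[(41.43 + 36.54)/2] = -4.89/38.985 ≈ -0.1254.
Arc elasticity E = %ΔQ/%ΔP ≈ -0.0985/-0.1254 ≈ 0.79.
|E| < 1: supply is inelastic over this range.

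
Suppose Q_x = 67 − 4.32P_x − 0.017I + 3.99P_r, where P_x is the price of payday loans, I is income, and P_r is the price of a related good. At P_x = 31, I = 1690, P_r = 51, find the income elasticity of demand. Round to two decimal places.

At the given point, Q_x = 67 − 4.32(31) − 0.017(1690) + 3.99(51) = 67 − 133.92 − 28.73 + 203.49 = 107.84.
∂Q_x/∂I = −0.017, so E_I = -0.017·(1690/107.84) ≈ -0.27.
E_I < 0: inferior good.

-0.27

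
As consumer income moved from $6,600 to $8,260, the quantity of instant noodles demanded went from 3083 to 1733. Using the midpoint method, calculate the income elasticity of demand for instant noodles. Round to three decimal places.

%ΔQ = (1733 − 3083)/[(3083+1733)/2] = -1350/2408 ≈ -0.5606.
%ΔI = (8,260 − 6,600)/[(6,600+8,260)/2] = 1660/7430 ≈ 0.2234.
E_I = %ΔQ/%ΔI ≈ -2.509.
E_I < 0: inferior good.

-2.509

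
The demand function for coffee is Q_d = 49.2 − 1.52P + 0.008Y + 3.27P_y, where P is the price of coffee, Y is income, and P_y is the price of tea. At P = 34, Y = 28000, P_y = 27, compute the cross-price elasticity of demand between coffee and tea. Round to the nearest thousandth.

Substituting, Q_d = 49.2 − 1.52(34) + 0.008(28000) + 3.27(27) = 49.2 − 51.68 + 224 + 88.29 = 309.81.
∂Q_d/∂P_y = +3.27, so E_xy = 3.27·(27/309.81) ≈ 0.285.
E_xy > 0: the goods are substitutes.

0.285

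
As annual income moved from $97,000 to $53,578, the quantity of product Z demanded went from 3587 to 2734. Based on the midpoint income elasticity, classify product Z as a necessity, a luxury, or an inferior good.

necessity

%ΔQ = (2734 − 3587)/[(3587+2734)/2] = -853/3160.5 ≈ -0.2699.
%ΔM = (53,578 − 97,000)/[(97,000+53,578)/2] = -43422/75289 ≈ -0.5767.
E_I = %ΔQ/%ΔM ≈ 0.468.
E_I ∈ (0,1): normal good (necessity).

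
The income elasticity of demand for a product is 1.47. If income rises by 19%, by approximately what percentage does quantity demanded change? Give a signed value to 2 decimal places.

27.93

%ΔQ ≈ E × %ΔI = (1.47) × (19%) = 27.93%.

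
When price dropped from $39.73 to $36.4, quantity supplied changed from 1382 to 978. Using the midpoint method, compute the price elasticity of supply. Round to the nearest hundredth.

%Δq = (978 − 1382)/[(1382 + 978)/2] = -404/1180 ≈ -0.3424.
%Δp = (36.4 − 39.73)/[(39.73 + 36.4)/2] = -3.33/38.065 ≈ -0.0875.
Arc elasticity E = %Δq/%Δp ≈ -0.3424/-0.0875 ≈ 3.91.
|E| > 1: supply is elastic over this range.

3.91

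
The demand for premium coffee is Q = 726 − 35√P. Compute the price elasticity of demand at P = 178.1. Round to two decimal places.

At P = 178.1, Q = 258.9106.
dQ/dP = −35/(2√P) = −35/(2·13.3454).
Point elasticity E = (dQ/dP)·(P/Q) = -1.3113 × 178.1/258.9106 ≈ -0.90.
|E| < 1, so demand is inelastic at this price.

-0.90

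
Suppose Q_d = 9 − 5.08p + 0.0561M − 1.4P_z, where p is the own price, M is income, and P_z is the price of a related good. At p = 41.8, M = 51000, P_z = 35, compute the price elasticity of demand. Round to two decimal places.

Q_d = 9 − 5.08(41.8) + 0.0561(51000) − 1.4(35) = 9 − 212.344 + 2861.1 − 49 = 2608.756.
∂Q_d/∂p = −5.08, so E_p = (−5.08)·(41.8/2608.756) ≈ -0.08.
|E_p| < 1: demand is inelastic.

-0.08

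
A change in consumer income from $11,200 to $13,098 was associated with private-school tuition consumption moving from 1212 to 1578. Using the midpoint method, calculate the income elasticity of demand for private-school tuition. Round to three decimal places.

1.679

%ΔQ = (1578 − 1212)/[(1212+1578)/2] = 366/1395 ≈ 0.2624.
%ΔY = (13,098 − 11,200)/[(11,200+13,098)/2] = 1898/12149 ≈ 0.1562.
E_I = %ΔQ/%ΔY ≈ 1.679.
E_I > 1: normal good (luxury).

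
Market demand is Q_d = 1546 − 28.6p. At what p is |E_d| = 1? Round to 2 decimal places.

27.03

For linear demand Q_d = a − bp, E = −bp/(a − bp). |E| = 1 ⇒ bp = a − bp ⇒ p = a/(2b).
p = 1546/(2·28.6) ≈ 27.03.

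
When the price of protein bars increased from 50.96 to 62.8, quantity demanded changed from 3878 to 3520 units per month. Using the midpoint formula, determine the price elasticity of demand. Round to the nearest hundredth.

-0.46

%Δq = (3520 − 3878)/[(3878 + 3520)/2] = -358/3699 ≈ -0.0968.
%ΔP = (62.8 − 50.96)/[(50.96 + 62.8)/2] = 11.84/56.88 ≈ 0.2082.
Arc elasticity E = %Δq/%ΔP ≈ -0.0968/0.2082 ≈ -0.46.
|E| < 1: demand is inelastic over this range.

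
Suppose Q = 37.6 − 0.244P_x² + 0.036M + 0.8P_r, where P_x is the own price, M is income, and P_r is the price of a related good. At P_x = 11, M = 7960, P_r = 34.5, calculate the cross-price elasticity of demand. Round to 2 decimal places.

First evaluate Q: 37.6 − 0.244(11)² + 0.036(7960) + 0.8(34.5) = 37.6 − 29.524 + 286.56 + 27.6 = 322.236.
∂Q/∂P_r = +0.8, so E_xy = 0.8·(34.5/322.236) ≈ 0.09.
E_xy > 0: the goods are substitutes.

0.09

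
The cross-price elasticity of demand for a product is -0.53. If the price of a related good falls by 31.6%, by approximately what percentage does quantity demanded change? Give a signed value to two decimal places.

16.75

%ΔQ ≈ E × %ΔP_y = (-0.53) × (-31.6%) ≈ 16.75%.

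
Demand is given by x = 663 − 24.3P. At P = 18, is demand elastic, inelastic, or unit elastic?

elastic

At P = 18, x = 225.6.
dx/dP = −24.3.
Point elasticity E = (dx/dP)·(P/x) = -24.3 × 18/225.6 ≈ -1.939.
|E| ≈ 1.939 > 1, so demand is elastic.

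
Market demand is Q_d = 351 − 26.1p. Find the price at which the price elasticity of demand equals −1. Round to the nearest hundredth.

For linear demand Q_d = a − bp, E = −bp/(a − bp). |E| = 1 ⇒ bp = a − bp ⇒ p = a/(2b).
p = 351/(2·26.1) ≈ 6.72.

6.72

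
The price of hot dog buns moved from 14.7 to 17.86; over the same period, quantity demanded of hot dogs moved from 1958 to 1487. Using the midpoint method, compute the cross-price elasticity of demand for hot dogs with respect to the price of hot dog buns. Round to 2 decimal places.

-1.41

%ΔQ_x = (1487 − 1958)/[(1958+1487)/2] = -471/1722.5 ≈ -0.2734.
%ΔP_y = (17.86 − 14.7)/[(14.7+17.86)/2] ≈ 0.1941.
E_xy = -0.2734/0.1941 ≈ -1.41.
E_xy < 0, so hot dogs and hot dog buns are complements.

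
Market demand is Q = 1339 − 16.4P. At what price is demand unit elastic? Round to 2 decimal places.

40.82

For linear demand Q = a − bP, E = −bP/(a − bP). |E| = 1 ⇒ bP = a − bP ⇒ P = a/(2b).
P = 1339/(2·16.4) ≈ 40.82.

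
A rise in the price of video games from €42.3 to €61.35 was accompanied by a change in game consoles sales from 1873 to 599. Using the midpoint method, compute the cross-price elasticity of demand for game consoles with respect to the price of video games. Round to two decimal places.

-2.80

%ΔQ_x = (599 − 1873)/[(1873+599)/2] = -1274/1236 ≈ -1.0307.
%ΔP_y = (61.35 − 42.3)/[(42.3+61.35)/2] ≈ 0.3676.
E_xy = -1.0307/0.3676 ≈ -2.80.
E_xy < 0, so game consoles and video games are complements.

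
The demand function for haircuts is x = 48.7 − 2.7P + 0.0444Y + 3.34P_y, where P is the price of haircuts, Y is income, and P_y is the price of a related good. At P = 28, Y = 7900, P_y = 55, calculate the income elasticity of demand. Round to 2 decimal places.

First evaluate x: 48.7 − 2.7(28) + 0.0444(7900) + 3.34(55) = 48.7 − 75.6 + 350.76 + 183.7 = 507.56.
∂x/∂Y = +0.0444, so E_I = 0.0444·(7900/507.56) ≈ 0.69.
E_I ∈ (0,1): normal good (necessity).

0.69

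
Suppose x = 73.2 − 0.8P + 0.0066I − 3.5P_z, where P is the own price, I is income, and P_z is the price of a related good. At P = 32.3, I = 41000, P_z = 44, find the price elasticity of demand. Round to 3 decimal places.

First evaluate x: 73.2 − 0.8(32.3) + 0.0066(41000) − 3.5(44) = 73.2 − 25.84 + 270.6 − 154 = 163.96.
∂x/∂P = −0.8, so E_p = (−0.8)·(32.3/163.96) ≈ -0.158.
|E_p| < 1: demand is inelastic.

-0.158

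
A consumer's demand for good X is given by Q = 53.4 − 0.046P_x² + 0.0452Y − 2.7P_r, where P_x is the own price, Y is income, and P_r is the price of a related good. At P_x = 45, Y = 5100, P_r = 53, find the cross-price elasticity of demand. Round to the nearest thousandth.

Q = 53.4 − 0.046(45)² + 0.0452(5100) − 2.7(53) = 53.4 − 93.15 + 230.52 − 143.1 = 47.67.
∂Q/∂P_r = −2.7, so E_xy = -2.7·(53/47.67) ≈ -3.002.
E_xy < 0: the goods are complements.

-3.002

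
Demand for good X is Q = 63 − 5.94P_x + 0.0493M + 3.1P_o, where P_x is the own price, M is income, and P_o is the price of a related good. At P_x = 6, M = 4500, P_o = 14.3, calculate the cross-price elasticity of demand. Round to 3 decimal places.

0.151

Evaluating quantity at (P_x, M, P_o) gives Q = 63 − 5.94(6) + 0.0493(4500) + 3.1(14.3) = 63 − 35.64 + 221.85 + 44.33 = 293.54.
∂Q/∂P_o = +3.1, so E_xy = 3.1·(14.3/293.54) ≈ 0.151.
E_xy > 0: the goods are substitutes.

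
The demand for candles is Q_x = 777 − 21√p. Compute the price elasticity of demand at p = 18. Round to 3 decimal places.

-0.065

At p = 18, Q_x = 687.9045.
dQ_x/dp = −21/(2√p) = −21/(2·4.2426).
Point elasticity E = (dQ_x/dp)·(p/Q_x) = -2.4749 × 18/687.9045 ≈ -0.065.
|E| < 1, so demand is inelastic at this price.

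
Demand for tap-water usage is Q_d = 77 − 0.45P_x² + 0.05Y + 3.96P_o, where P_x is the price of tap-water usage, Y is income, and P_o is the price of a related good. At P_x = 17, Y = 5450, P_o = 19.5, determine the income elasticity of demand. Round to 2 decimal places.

First evaluate Q_d: 77 − 0.45(17)² + 0.05(5450) + 3.96(19.5) = 77 − 130.05 + 272.5 + 77.22 = 296.67.
∂Q_d/∂Y = +0.05, so E_I = 0.05·(5450/296.67) ≈ 0.92.
E_I ∈ (0,1): normal good (necessity).

0.92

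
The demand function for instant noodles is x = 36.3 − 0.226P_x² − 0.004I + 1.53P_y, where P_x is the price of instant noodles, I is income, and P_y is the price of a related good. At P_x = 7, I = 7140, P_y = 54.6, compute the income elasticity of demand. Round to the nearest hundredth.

-0.36

At the given point, x = 36.3 − 0.226(7)² − 0.004(7140) + 1.53(54.6) = 36.3 − 11.074 − 28.56 + 83.538 = 80.204.
∂x/∂I = −0.004, so E_I = -0.004·(7140/80.204) ≈ -0.36.
E_I < 0: inferior good.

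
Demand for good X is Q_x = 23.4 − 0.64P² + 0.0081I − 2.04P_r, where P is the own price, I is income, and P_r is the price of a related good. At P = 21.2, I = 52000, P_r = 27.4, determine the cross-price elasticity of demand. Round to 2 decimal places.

-0.55

Q_x = 23.4 − 0.64(21.2)² + 0.0081(52000) − 2.04(27.4) = 23.4 − 287.6416 + 421.2 − 55.896 = 101.0624.
∂Q_x/∂P_r = −2.04, so E_xy = -2.04·(27.4/101.0624) ≈ -0.55.
E_xy < 0: the goods are complements.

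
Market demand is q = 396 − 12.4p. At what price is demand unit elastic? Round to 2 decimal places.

15.97

For linear demand q = a − bp, E = −bp/(a − bp). |E| = 1 ⇒ bp = a − bp ⇒ p = a/(2b).
p = 396/(2·12.4) ≈ 15.97.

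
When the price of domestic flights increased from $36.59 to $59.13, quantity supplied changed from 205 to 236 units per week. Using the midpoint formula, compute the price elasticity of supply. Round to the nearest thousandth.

0.299

%Δq = (236 − 205)/[(205 + 236)/2] = 31/220.5 ≈ 0.1406.
%Δp = (59.13 − 36.59)/[(36.59 + 59.13)/2] = 22.54/47.86 ≈ 0.4710.
Arc elasticity E = %Δq/%Δp ≈ 0.1406/0.4710 ≈ 0.299.
|E| < 1: supply is inelastic over this range.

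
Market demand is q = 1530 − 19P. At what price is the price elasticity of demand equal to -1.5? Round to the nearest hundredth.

48.32

Set −bP/(a − bP) = −1.5 ⇒ bP = 1.5(a − bP) ⇒ bP(1+1.5) = 1.5·a.
P = 1.5·1530/(19·2.5) ≈ 48.32.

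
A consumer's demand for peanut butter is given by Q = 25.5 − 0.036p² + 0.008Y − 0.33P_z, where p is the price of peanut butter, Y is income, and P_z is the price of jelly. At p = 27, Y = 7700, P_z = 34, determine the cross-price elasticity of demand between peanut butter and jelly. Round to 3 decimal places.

At the given point, Q = 25.5 − 0.036(27)² + 0.008(7700) − 0.33(34) = 25.5 − 26.244 + 61.6 − 11.22 = 49.636.
∂Q/∂P_z = −0.33, so E_xy = -0.33·(34/49.636) ≈ -0.226.
E_xy < 0: the goods are complements.

-0.226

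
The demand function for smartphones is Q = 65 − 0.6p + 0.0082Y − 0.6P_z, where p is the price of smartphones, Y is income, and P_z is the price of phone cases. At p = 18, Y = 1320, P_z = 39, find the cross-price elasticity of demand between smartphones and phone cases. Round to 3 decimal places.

-0.562

First evaluate Q: 65 − 0.6(18) + 0.0082(1320) − 0.6(39) = 65 − 10.8 + 10.824 − 23.4 = 41.624.
∂Q/∂P_z = −0.6, so E_xy = -0.6·(39/41.624) ≈ -0.562.
E_xy < 0: the goods are complements.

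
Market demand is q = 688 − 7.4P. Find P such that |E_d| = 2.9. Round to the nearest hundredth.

69.13

Set −bP/(a − bP) = −2.9 ⇒ bP = 2.9(a − bP) ⇒ bP(1+2.9) = 2.9·a.
P = 2.9·688/(7.4·3.9) ≈ 69.13.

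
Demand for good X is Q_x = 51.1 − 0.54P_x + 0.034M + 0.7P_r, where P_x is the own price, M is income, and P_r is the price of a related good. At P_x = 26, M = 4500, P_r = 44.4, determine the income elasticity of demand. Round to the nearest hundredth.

0.69

Evaluating quantity at (P_x, M, P_r) gives Q_x = 51.1 − 0.54(26) + 0.034(4500) + 0.7(44.4) = 51.1 − 14.04 + 153 + 31.08 = 221.14.
∂Q_x/∂M = +0.034, so E_I = 0.034·(4500/221.14) ≈ 0.69.
E_I ∈ (0,1): normal good (necessity).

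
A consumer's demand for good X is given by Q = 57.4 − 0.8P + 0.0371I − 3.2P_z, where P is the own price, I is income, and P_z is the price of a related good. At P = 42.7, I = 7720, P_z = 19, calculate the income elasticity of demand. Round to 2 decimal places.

1.15

Evaluating quantity at (P, I, P_z) gives Q = 57.4 − 0.8(42.7) + 0.0371(7720) − 3.2(19) = 57.4 − 34.16 + 286.412 − 60.8 = 248.852.
∂Q/∂I = +0.0371, so E_I = 0.0371·(7720/248.852) ≈ 1.15.
E_I > 1: normal good (luxury).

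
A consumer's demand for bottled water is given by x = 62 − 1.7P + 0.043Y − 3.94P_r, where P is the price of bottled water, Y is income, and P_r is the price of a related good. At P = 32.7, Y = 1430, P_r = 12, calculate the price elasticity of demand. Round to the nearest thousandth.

-2.696

Substituting, x = 62 − 1.7(32.7) + 0.043(1430) − 3.94(12) = 62 − 55.59 + 61.49 − 47.28 = 20.62.
∂x/∂P = −1.7, so E_p = (−1.7)·(32.7/20.62) ≈ -2.696.
|E_p| > 1: demand is elastic.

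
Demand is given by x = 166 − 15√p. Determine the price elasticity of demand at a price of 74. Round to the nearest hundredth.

At p = 74, x = 36.9651.
dx/dp = −15/(2√p) = −15/(2·8.6023).
Point elasticity E = (dx/dp)·(p/x) = -0.8719 × 74/36.9651 ≈ -1.75.
|E| > 1, so demand is elastic at this price.

-1.75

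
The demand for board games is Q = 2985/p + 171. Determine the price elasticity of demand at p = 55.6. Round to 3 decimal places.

At p = 55.6, Q = 224.6871.
dQ/dp = −2985/p² = −0.9656.
Point elasticity E = (dQ/dp)·(p/Q) = -0.9656 × 55.6/224.6871 ≈ -0.239.
|E| < 1, so demand is inelastic at this price.

-0.239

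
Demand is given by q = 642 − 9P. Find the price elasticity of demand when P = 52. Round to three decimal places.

-2.690

At P = 52, q = 174.
dq/dP = −9.
Point elasticity E = (dq/dP)·(P/q) = -9 × 52/174 ≈ -2.690.
|E| > 1, so demand is elastic at this price.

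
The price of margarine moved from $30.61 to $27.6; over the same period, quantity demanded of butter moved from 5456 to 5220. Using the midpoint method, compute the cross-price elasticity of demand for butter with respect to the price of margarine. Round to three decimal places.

0.427

%ΔQ_x = (5220 − 5456)/[(5456+5220)/2] = -236/5338 ≈ -0.0442.
%ΔP_y = (27.6 − 30.61)/[(30.61+27.6)/2] ≈ -0.1034.
E_xy = -0.0442/-0.1034 ≈ 0.427.
E_xy > 0, so butter and margarine are substitutes.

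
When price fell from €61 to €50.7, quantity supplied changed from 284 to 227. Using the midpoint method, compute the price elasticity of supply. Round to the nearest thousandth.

%Δq = (227 − 284)/[(284 + 227)/2] = -57/255.5 ≈ -0.2231.
%Δp = (50.7 − 61)/[(61 + 50.7)/2] = -10.3/55.85 ≈ -0.1844.
Arc elasticity E = %Δq/%Δp ≈ -0.2231/-0.1844 ≈ 1.210.
|E| > 1: supply is elastic over this range.

1.210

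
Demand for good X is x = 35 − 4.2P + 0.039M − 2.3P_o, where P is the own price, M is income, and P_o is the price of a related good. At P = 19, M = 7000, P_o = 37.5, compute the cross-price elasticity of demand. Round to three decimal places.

Evaluating quantity at (P, M, P_o) gives x = 35 − 4.2(19) + 0.039(7000) − 2.3(37.5) = 35 − 79.8 + 273 − 86.25 = 141.95.
∂x/∂P_o = −2.3, so E_xy = -2.3·(37.5/141.95) ≈ -0.608.
E_xy < 0: the goods are complements.

-0.608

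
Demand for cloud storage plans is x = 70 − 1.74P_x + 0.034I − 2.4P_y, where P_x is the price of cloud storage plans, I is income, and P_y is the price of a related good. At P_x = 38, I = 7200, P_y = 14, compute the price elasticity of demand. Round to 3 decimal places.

Substituting, x = 70 − 1.74(38) + 0.034(7200) − 2.4(14) = 70 − 66.12 + 244.8 − 33.6 = 215.08.
∂x/∂P_x = −1.74, so E_p = (−1.74)·(38/215.08) ≈ -0.307.
|E_p| < 1: demand is inelastic.

-0.307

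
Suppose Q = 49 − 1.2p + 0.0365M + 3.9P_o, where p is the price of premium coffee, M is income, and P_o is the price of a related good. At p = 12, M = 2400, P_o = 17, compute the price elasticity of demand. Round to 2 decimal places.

-0.08

Substituting, Q = 49 − 1.2(12) + 0.0365(2400) + 3.9(17) = 49 − 14.4 + 87.6 + 66.3 = 188.5.
∂Q/∂p = −1.2, so E_p = (−1.2)·(12/188.5) ≈ -0.08.
|E_p| < 1: demand is inelastic.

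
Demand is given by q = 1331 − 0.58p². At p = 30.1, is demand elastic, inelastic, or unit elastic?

elastic

At p = 30.1, q = 805.5142.
dq/dp = −2·0.58·p = −34.916.
Point elasticity E = (dq/dp)·(p/q) = -34.916 × 30.1/805.5142 ≈ -1.305.
|E| ≈ 1.305 > 1, so demand is elastic.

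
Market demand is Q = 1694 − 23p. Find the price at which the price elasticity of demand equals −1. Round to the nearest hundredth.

36.83

For linear demand Q = a − bp, E = −bp/(a − bp). |E| = 1 ⇒ bp = a − bp ⇒ p = a/(2b).
p = 1694/(2·23) ≈ 36.83.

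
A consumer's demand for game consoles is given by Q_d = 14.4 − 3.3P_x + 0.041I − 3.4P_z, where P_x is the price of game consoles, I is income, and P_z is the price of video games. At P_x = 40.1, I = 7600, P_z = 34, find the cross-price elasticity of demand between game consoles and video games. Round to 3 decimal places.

Q_d = 14.4 − 3.3(40.1) + 0.041(7600) − 3.4(34) = 14.4 − 132.33 + 311.6 − 115.6 = 78.07.
∂Q_d/∂P_z = −3.4, so E_xy = -3.4·(34/78.07) ≈ -1.481.
E_xy < 0: the goods are complements.

-1.481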